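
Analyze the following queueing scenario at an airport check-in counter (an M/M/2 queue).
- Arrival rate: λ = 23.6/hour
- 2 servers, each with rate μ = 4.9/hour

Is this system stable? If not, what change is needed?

Stability requires ρ = λ/(cμ) < 1
ρ = 23.6/(2 × 4.9) = 23.6/9.80 = 2.4082
Since 2.4082 ≥ 1, the system is UNSTABLE.
Need c > λ/μ = 23.6/4.9 = 4.82.
Minimum servers needed: c = 5.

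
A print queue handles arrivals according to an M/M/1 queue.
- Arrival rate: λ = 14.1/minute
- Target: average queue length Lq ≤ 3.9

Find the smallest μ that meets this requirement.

For M/M/1: Lq = λ²/(μ(μ-λ))
Need Lq ≤ 3.9, i.e. μ(μ-λ) ≥ λ²/3.9
μ² - 14.1μ - 198.81/3.9 ≥ 0  →  μ² - 14.1μ - 50.97692 ≥ 0
Quadratic formula (positive root): μ = [λ + √(λ² + 4×50.97692)]/2
Discriminant: 198.81 + 4×50.97692 = 402.7177, √402.7177 = 20.0678
μ ≥ (14.1 + 20.0678)/2 = 17.0839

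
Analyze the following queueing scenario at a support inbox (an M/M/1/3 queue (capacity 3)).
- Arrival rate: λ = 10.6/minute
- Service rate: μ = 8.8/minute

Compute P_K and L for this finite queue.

ρ = λ/μ = 10.6/8.8 = 1.20455
P₀ = (1-ρ)/(1-ρ^(K+1)) = (1-1.20455)/(1-1.20455^4) = -0.2046/-1.1052 = 0.1851
P_K = P₀×ρ^K = 0.1851 × 1.20455^3 = 0.1851 × 1.7477 = 0.3235
Blocking probability P_3 = 0.3235 (32.35%)
L = ρ[1 - (K+1)ρ^K + Kρ^(K+1)] / [(1-ρ)(1-ρ^(K+1))]
L = 1.20455 × (1 - 4×1.74773 + 3×2.10523) / ((1 - 1.20455) × (1 - 2.10523)) = 1.7304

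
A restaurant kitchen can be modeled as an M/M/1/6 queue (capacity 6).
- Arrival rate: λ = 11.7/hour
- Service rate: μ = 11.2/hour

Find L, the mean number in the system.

ρ = λ/μ = 11.7/11.2 = 1.04464
P₀ = (1-ρ)/(1-ρ^(K+1)) = (1-1.04464)/(1-1.04464^7) = -0.04464/-0.3576 = 0.1248
P_K = P₀×ρ^K = 0.1248 × 1.04464^6 = 0.1248 × 1.2996 = 0.1622
L = ρ[1 - (K+1)ρ^K + Kρ^(K+1)] / [(1-ρ)(1-ρ^(K+1))]
L = 1.04464 × (1 - 7×1.2995707 + 6×1.3575835) / ((1 - 1.04464) × (1 - 1.3575835)) = 3.1744 orders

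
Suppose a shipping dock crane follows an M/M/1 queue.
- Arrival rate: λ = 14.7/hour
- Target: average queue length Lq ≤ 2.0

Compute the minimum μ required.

For M/M/1: Lq = λ²/(μ(μ-λ))
Need Lq ≤ 2.0, i.e. μ(μ-λ) ≥ λ²/2.0
μ² - 14.7μ - 216.09/2.0 ≥ 0  →  μ² - 14.7μ - 108.0450 ≥ 0
Quadratic formula (positive root): μ = [λ + √(λ² + 4×108.0450)]/2
Discriminant: 216.09 + 4×108.0450 = 648.2700, √648.2700 = 25.46115
μ ≥ (14.7 + 25.46115)/2 = 20.0806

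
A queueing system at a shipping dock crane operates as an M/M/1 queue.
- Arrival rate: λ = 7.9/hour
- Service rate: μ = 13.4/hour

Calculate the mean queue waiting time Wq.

First, compute utilization: ρ = λ/μ = 7.9/13.4 = 0.5896
For M/M/1: Wq = λ/(μ(μ-λ))
Wq = 7.9/(13.4 × (13.4-7.9))
Wq = 7.9/(13.4 × 5.50)
Wq = 0.1072 hours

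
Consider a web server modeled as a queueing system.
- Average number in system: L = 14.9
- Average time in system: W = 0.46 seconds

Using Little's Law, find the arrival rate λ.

Little's Law: L = λW, so λ = L/W
λ = 14.9/0.46 = 32.3913 requests/second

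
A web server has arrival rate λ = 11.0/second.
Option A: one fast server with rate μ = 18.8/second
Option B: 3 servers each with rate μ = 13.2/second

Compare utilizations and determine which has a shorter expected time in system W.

Option A: single server μ = 18.8 (M/M/1)
  ρ_A = 11.0/18.8 = 0.5851
  W_A = 1/(μ-λ) = 1/(18.8-11.0) = 1/7.80 = 0.1282

Option B: 3 servers μ = 13.2 (M/M/3)
  ρ_B = λ/(cμ) = 11.0/(3×13.2) = 0.2778
  Offered load a = λ/μ = cρ = 11.0/13.2 = 0.8333
  P₀ = [ Σₙ₌₀^2 aⁿ/n! + a^3/(3!(1-ρ)) ]⁻¹
  Σ = a^0/0! + a^1/1! + a^2/2! = 1.0000 + 0.83333 + 0.34722 = 2.1806
  a^3/(3!(1-ρ)) = 0.57870/(6 × 0.72222) = 0.1335
  P₀ = 1/(2.1806 + 0.1335) = 0.4321
  Lq = P₀·a^3·ρ / (3!(1-ρ)²) = 0.4321 × 0.5787 × 0.2778 / (6 × 0.5216) = 0.02220
  Wq_B = Lq/λ = 0.02220/11.0 = 0.002018
  W_B = Wq_B + 1/μ = 0.002018 + 0.07576 = 0.07778

Since W_B = 0.07778 < W_A = 0.1282, Option B (multiple servers) has the shorter time in system.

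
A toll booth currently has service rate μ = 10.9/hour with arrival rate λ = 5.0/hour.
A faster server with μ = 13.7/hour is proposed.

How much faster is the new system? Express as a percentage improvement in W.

System 1: ρ₁ = 5.0/10.9 = 0.4587, W₁ = 1/(10.9-5.0) = 0.16949
System 2: ρ₂ = 5.0/13.7 = 0.3650, W₂ = 1/(13.7-5.0) = 0.11494
Improvement: (W₁-W₂)/W₁ = (0.16949-0.11494)/0.16949 = 32.18%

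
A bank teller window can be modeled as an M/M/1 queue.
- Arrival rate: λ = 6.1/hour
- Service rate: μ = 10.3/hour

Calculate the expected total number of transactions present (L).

ρ = λ/μ = 6.1/10.3 = 0.5922
For M/M/1: L = λ/(μ-λ)
L = 6.1/(10.3-6.1) = 6.1/4.20
L = 1.4524 transactions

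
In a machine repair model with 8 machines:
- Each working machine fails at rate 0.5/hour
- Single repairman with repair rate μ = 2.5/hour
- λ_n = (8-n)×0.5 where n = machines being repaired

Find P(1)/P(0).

P(1)/P(0) = ∏_{i=0}^{1-1} λ_i/μ_{i+1}
= (8-0)×0.5/2.5
= 1.6000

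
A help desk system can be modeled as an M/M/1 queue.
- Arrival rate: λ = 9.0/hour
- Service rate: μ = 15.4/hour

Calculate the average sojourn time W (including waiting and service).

First, compute utilization: ρ = λ/μ = 9.0/15.4 = 0.5844
For M/M/1: W = 1/(μ-λ)
W = 1/(15.4-9.0) = 1/6.40
W = 0.1562 hours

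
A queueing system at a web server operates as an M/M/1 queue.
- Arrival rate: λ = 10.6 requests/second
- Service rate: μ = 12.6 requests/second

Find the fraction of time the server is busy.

Server utilization: ρ = λ/μ
ρ = 10.6/12.6 = 0.8413
The server is busy 84.13% of the time.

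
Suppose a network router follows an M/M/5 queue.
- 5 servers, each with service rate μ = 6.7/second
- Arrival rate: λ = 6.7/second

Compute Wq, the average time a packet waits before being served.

Traffic intensity: ρ = λ/(cμ) = 6.7/(5×6.7) = 0.2000
Since ρ = 0.2000 < 1, system is stable.
Offered load a = λ/μ = cρ = 6.7/6.7 = 1.0000
P₀ = [ Σₙ₌₀^4 aⁿ/n! + a^5/(5!(1-ρ)) ]⁻¹
Σ = a^0/0! + a^1/1! + a^2/2! + a^3/3! + a^4/4! = 1.0000 + 1.0000 + 0.50000 + 0.16667 + 0.041667 = 2.7083
a^5/(5!(1-ρ)) = 1.0000/(120 × 0.8000) = 0.01042
P₀ = 1/(2.7083 + 0.01042) = 0.3678
Lq = P₀·a^5·ρ / (5!(1-ρ)²) = 0.36782 × 1.0000 × 0.20000 / (120 × 0.64000) = 0.0009579
Wq = Lq/λ = 0.0009579/6.7 = 0.0001430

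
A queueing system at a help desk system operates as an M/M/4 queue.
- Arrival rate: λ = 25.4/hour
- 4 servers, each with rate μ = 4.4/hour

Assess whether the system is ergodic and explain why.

Stability requires ρ = λ/(cμ) < 1
ρ = 25.4/(4 × 4.4) = 25.4/17.60 = 1.4432
Since 1.4432 ≥ 1, the system is UNSTABLE.
Need c > λ/μ = 25.4/4.4 = 5.77.
Minimum servers needed: c = 6.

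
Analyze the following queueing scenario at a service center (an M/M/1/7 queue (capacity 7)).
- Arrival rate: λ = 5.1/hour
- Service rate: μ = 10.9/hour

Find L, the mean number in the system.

ρ = λ/μ = 5.1/10.9 = 0.46789
P₀ = (1-ρ)/(1-ρ^(K+1)) = (1-0.46789)/(1-0.46789^8) = 0.5321/0.9977 = 0.5333
P_K = P₀×ρ^K = 0.5333 × 0.46789^7 = 0.5333 × 0.004909 = 0.002618
L = ρ[1 - (K+1)ρ^K + Kρ^(K+1)] / [(1-ρ)(1-ρ^(K+1))]
L = 0.46789 × (1 - 8×0.004909 + 7×0.002297) / ((1 - 0.46789) × (1 - 0.002297)) = 0.8609 customers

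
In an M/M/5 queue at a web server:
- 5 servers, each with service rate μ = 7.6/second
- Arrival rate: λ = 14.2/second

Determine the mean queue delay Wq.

Traffic intensity: ρ = λ/(cμ) = 14.2/(5×7.6) = 0.3737
Since ρ = 0.3737 < 1, system is stable.
Offered load a = λ/μ = cρ = 14.2/7.6 = 1.8684
P₀ = [ Σₙ₌₀^4 aⁿ/n! + a^5/(5!(1-ρ)) ]⁻¹
Σ = a^0/0! + a^1/1! + a^2/2! + a^3/3! + a^4/4! = 1.0000 + 1.8684 + 1.7455 + 1.0871 + 0.5078 = 6.2088
a^5/(5!(1-ρ)) = 22.7706/(120 × 0.6263) = 0.3030
P₀ = 1/(6.2088 + 0.3030) = 0.1536
Lq = P₀·a^5·ρ / (5!(1-ρ)²) = 0.1536 × 22.7706 × 0.3737 / (120 × 0.3923) = 0.02776
Wq = Lq/λ = 0.02776/14.2 = 0.001955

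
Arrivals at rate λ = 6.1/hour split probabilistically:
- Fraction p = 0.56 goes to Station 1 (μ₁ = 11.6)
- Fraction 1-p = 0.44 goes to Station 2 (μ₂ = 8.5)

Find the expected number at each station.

Effective rates: λ₁ = 6.1×0.56 = 3.416, λ₂ = 6.1×0.44 = 2.684
Station 1: ρ₁ = 3.416/11.6 = 0.2945, L₁ = ρ₁/(1-ρ₁) = 0.2945/(1-0.2945) = 0.4174
Station 2: ρ₂ = 2.684/8.5 = 0.31576, L₂ = ρ₂/(1-ρ₂) = 0.31576/(1-0.31576) = 0.4615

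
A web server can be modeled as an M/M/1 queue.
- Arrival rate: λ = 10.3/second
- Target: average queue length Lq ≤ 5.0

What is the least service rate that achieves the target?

For M/M/1: Lq = λ²/(μ(μ-λ))
Need Lq ≤ 5.0, i.e. μ(μ-λ) ≥ λ²/5.0
μ² - 10.3μ - 106.09/5.0 ≥ 0  →  μ² - 10.3μ - 21.2180 ≥ 0
Quadratic formula (positive root): μ = [λ + √(λ² + 4×21.2180)]/2
Discriminant: 106.09 + 4×21.2180 = 190.9620, √190.9620 = 13.8189
μ ≥ (10.3 + 13.8189)/2 = 12.0595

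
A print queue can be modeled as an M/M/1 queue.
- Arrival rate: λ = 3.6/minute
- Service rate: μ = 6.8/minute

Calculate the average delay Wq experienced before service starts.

First, compute utilization: ρ = λ/μ = 3.6/6.8 = 0.5294
For M/M/1: Wq = λ/(μ(μ-λ))
Wq = 3.6/(6.8 × (6.8-3.6))
Wq = 3.6/(6.8 × 3.20)
Wq = 0.1654 minutes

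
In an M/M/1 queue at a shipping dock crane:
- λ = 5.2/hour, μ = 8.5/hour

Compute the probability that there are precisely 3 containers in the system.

ρ = λ/μ = 5.2/8.5 = 0.61176
P(n) = (1-ρ)ρⁿ
P(3) = (1-0.61176) × 0.61176^3
P(3) = 0.38824 × 0.22895
P(3) = 0.08889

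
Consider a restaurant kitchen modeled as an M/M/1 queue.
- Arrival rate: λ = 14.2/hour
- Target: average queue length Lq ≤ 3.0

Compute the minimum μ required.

For M/M/1: Lq = λ²/(μ(μ-λ))
Need Lq ≤ 3.0, i.e. μ(μ-λ) ≥ λ²/3.0
μ² - 14.2μ - 201.64/3.0 ≥ 0  →  μ² - 14.2μ - 67.21333 ≥ 0
Quadratic formula (positive root): μ = [λ + √(λ² + 4×67.21333)]/2
Discriminant: 201.64 + 4×67.21333 = 470.4933, √470.4933 = 21.69086
μ ≥ (14.2 + 21.69086)/2 = 17.9454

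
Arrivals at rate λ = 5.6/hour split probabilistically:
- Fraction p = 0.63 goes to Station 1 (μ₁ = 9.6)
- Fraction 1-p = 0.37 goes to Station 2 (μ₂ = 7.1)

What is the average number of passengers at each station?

Effective rates: λ₁ = 5.6×0.63 = 3.528, λ₂ = 5.6×0.37 = 2.072
Station 1: ρ₁ = 3.528/9.6 = 0.3675, L₁ = ρ₁/(1-ρ₁) = 0.3675/(1-0.3675) = 0.5810
Station 2: ρ₂ = 2.072/7.1 = 0.29183, L₂ = ρ₂/(1-ρ₂) = 0.29183/(1-0.29183) = 0.4121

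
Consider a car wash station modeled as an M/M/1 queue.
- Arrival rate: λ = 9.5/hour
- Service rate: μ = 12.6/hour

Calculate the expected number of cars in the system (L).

ρ = λ/μ = 9.5/12.6 = 0.7540
For M/M/1: L = λ/(μ-λ)
L = 9.5/(12.6-9.5) = 9.5/3.10
L = 3.0645 cars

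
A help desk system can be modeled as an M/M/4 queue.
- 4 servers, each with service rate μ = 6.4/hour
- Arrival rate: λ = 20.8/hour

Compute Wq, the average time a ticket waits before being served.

Traffic intensity: ρ = λ/(cμ) = 20.8/(4×6.4) = 0.8125
Since ρ = 0.8125 < 1, system is stable.
Offered load a = λ/μ = cρ = 20.8/6.4 = 3.2500
P₀ = [ Σₙ₌₀^3 aⁿ/n! + a^4/(4!(1-ρ)) ]⁻¹
Σ = a^0/0! + a^1/1! + a^2/2! + a^3/3! = 1.0000 + 3.2500 + 5.2812 + 5.7214 = 15.2526
a^4/(4!(1-ρ)) = 111.5664/(24 × 0.1875) = 24.7925
P₀ = 1/(15.2526 + 24.7925) = 0.02497
Lq = P₀·a^4·ρ / (4!(1-ρ)²) = 0.0249718 × 111.5664 × 0.812500 / (24 × 0.0351562) = 2.6828
Wq = Lq/λ = 2.6828/20.8 = 0.1290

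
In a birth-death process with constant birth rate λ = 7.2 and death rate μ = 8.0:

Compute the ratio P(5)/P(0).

For constant rates: P(n)/P(0) = (λ/μ)^n
P(5)/P(0) = (7.2/8.0)^5 = 0.9000^5 = 0.5905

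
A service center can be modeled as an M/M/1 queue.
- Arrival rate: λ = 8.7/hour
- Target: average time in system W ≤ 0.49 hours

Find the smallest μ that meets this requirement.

For M/M/1: W = 1/(μ-λ)
Need W ≤ 0.49, so 1/(μ-λ) ≤ 0.49
μ - λ ≥ 1/0.49 = 2.0408
μ ≥ 8.7 + 2.0408 = 10.7408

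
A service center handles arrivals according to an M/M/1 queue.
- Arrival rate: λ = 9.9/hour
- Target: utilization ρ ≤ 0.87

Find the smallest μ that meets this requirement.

ρ = λ/μ, so μ = λ/ρ
μ ≥ 9.9/0.87 = 11.3793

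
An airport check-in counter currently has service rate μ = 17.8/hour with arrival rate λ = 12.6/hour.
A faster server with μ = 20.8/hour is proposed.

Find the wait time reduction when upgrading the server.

System 1: ρ₁ = 12.6/17.8 = 0.7079, W₁ = 1/(17.8-12.6) = 0.19231
System 2: ρ₂ = 12.6/20.8 = 0.6058, W₂ = 1/(20.8-12.6) = 0.12195
Improvement: (W₁-W₂)/W₁ = (0.19231-0.12195)/0.19231 = 36.59%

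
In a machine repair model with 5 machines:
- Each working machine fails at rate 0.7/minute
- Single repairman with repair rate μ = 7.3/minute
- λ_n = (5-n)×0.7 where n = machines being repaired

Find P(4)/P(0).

P(4)/P(0) = ∏_{i=0}^{4-1} λ_i/μ_{i+1}
= (5-0)×0.7/7.3 × (5-1)×0.7/7.3 × (5-2)×0.7/7.3 × (5-3)×0.7/7.3
= 0.01015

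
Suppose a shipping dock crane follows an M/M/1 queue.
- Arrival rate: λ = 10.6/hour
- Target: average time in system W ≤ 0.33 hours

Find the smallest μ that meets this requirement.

For M/M/1: W = 1/(μ-λ)
Need W ≤ 0.33, so 1/(μ-λ) ≤ 0.33
μ - λ ≥ 1/0.33 = 3.0303
μ ≥ 10.6 + 3.0303 = 13.6303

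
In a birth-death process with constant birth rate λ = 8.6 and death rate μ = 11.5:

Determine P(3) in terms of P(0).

For constant rates: P(n)/P(0) = (λ/μ)^n
P(3)/P(0) = (8.6/11.5)^3 = 0.7478^3 = 0.4182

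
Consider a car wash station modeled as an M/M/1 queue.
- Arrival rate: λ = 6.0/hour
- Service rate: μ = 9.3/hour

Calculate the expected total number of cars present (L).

ρ = λ/μ = 6.0/9.3 = 0.6452
For M/M/1: L = λ/(μ-λ)
L = 6.0/(9.3-6.0) = 6.0/3.30
L = 1.8182 cars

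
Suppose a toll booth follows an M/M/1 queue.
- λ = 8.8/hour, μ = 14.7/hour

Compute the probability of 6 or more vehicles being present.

ρ = λ/μ = 8.8/14.7 = 0.598639
P(N ≥ n) = ρⁿ
P(N ≥ 6) = 0.598639^6
P(N ≥ 6) = 0.04602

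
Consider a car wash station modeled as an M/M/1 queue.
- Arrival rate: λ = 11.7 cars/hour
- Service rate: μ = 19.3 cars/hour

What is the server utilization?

Server utilization: ρ = λ/μ
ρ = 11.7/19.3 = 0.6062
The server is busy 60.62% of the time.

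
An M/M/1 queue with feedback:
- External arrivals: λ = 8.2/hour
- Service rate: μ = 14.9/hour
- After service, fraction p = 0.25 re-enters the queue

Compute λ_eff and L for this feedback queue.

Effective arrival rate: λ_eff = λ/(1-p) = 8.2/(1-0.25) = 8.2/0.75 = 10.9333
ρ = λ_eff/μ = 10.9333/14.9 = 0.73378
L = ρ/(1-ρ) = 0.73378/(1-0.73378) = 2.7563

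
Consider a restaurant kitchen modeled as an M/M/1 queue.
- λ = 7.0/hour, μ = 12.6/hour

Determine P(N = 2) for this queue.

ρ = λ/μ = 7.0/12.6 = 0.5556
P(n) = (1-ρ)ρⁿ
P(2) = (1-0.5556) × 0.5556^2
P(2) = 0.4444 × 0.3087
P(2) = 0.1372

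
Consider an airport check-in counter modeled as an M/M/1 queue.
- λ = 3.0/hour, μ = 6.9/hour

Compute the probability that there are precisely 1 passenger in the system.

ρ = λ/μ = 3.0/6.9 = 0.4348
P(n) = (1-ρ)ρⁿ
P(1) = (1-0.4348) × 0.4348^1
P(1) = 0.5652 × 0.4348
P(1) = 0.2457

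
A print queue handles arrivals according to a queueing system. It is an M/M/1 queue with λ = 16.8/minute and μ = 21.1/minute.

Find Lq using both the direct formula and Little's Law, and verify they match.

Method 1 (direct): Lq = λ²/(μ(μ-λ)) = 282.24/(21.1 × 4.30) = 3.1108

Method 2 (Little's Law):
W = 1/(μ-λ) = 1/4.30 = 0.232558
Wq = W - 1/μ = 0.232558 - 0.0473934 = 0.185165
Lq = λWq = 16.8 × 0.185165 = 3.1108 ✔ (matches Method 1)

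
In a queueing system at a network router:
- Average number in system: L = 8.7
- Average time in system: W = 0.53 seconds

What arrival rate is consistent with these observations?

Little's Law: L = λW, so λ = L/W
λ = 8.7/0.53 = 16.4151 packets/second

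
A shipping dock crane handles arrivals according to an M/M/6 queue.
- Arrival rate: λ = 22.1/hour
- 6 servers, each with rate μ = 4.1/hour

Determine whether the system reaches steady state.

Stability requires ρ = λ/(cμ) < 1
ρ = 22.1/(6 × 4.1) = 22.1/24.60 = 0.8984
Since 0.8984 < 1, the system is STABLE.
The servers are busy 89.84% of the time.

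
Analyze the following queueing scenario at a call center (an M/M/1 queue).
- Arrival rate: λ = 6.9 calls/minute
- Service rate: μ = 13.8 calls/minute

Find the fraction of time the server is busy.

Server utilization: ρ = λ/μ
ρ = 6.9/13.8 = 0.5000
The server is busy 50.00% of the time.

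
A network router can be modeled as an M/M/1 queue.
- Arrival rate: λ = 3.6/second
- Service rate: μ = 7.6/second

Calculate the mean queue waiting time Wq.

First, compute utilization: ρ = λ/μ = 3.6/7.6 = 0.4737
For M/M/1: Wq = λ/(μ(μ-λ))
Wq = 3.6/(7.6 × (7.6-3.6))
Wq = 3.6/(7.6 × 4.00)
Wq = 0.1184 seconds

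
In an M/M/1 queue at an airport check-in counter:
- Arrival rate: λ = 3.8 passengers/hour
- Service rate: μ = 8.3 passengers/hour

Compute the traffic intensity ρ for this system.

Server utilization: ρ = λ/μ
ρ = 3.8/8.3 = 0.4578
The server is busy 45.78% of the time.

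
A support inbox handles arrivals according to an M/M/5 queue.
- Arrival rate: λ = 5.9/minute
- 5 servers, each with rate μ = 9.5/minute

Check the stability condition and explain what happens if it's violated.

Stability requires ρ = λ/(cμ) < 1
ρ = 5.9/(5 × 9.5) = 5.9/47.50 = 0.1242
Since 0.1242 < 1, the system is STABLE.
The servers are busy 12.42% of the time.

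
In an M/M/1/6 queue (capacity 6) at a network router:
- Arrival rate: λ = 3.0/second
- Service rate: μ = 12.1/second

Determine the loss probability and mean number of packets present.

ρ = λ/μ = 3.0/12.1 = 0.24793
P₀ = (1-ρ)/(1-ρ^(K+1)) = (1-0.24793)/(1-0.24793^7) = 0.75207/0.99994 = 0.7521
P_K = P₀×ρ^K = 0.7521 × 0.24793^6 = 0.7521 × 0.0002323 = 0.0001747
Blocking probability P_6 = 0.0001747 (0.01747%)
L = ρ[1 - (K+1)ρ^K + Kρ^(K+1)] / [(1-ρ)(1-ρ^(K+1))]
L = 0.24793 × (1 - 7×0.0002323 + 6×0.00005758) / ((1 - 0.24793) × (1 - 0.00005758)) = 0.3293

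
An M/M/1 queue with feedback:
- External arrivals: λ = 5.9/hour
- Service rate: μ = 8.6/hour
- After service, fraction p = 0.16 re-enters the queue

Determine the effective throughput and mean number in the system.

Effective arrival rate: λ_eff = λ/(1-p) = 5.9/(1-0.16) = 5.9/0.84 = 7.02381
ρ = λ_eff/μ = 7.02381/8.6 = 0.816722
L = ρ/(1-ρ) = 0.816722/(1-0.816722) = 4.4562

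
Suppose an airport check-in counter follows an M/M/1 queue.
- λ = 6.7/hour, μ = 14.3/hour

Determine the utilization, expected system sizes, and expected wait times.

Step 1: ρ = λ/μ = 6.7/14.3 = 0.4685
Step 2: L = λ/(μ-λ) = 6.7/7.60 = 0.8816
Step 3: Lq = λ²/(μ(μ-λ)) = 44.89/(14.3×7.60) = 0.4130
Step 4: W = 1/(μ-λ) = 1/7.60 = 0.13158
Step 5: Wq = λ/(μ(μ-λ)) = 6.7/(14.3×7.60) = 0.06165
Step 6: P(0) = 1-ρ = 0.5315
Verify: L = λW = 6.7×0.13158 = 0.8816 ✔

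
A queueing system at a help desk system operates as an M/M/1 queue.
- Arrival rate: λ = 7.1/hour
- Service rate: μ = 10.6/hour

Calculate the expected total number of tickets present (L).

ρ = λ/μ = 7.1/10.6 = 0.6698
For M/M/1: L = λ/(μ-λ)
L = 7.1/(10.6-7.1) = 7.1/3.50
L = 2.0286 tickets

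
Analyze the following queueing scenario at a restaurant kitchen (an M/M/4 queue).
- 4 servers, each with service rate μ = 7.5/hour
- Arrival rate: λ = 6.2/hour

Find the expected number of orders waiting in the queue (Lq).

Traffic intensity: ρ = λ/(cμ) = 6.2/(4×7.5) = 0.2067
Since ρ = 0.2067 < 1, system is stable.
Offered load a = λ/μ = cρ = 6.2/7.5 = 0.8267
P₀ = [ Σₙ₌₀^3 aⁿ/n! + a^4/(4!(1-ρ)) ]⁻¹
Σ = a^0/0! + a^1/1! + a^2/2! + a^3/3! = 1.0000 + 0.82667 + 0.34169 + 0.094154 = 2.2625
a^4/(4!(1-ρ)) = 0.4670/(24 × 0.7933) = 0.02453
P₀ = 1/(2.2625 + 0.02453) = 0.4372
Lq = P₀·a^4·ρ / (4!(1-ρ)²) = 0.4372 × 0.4670 × 0.2067 / (24 × 0.6294) = 0.002794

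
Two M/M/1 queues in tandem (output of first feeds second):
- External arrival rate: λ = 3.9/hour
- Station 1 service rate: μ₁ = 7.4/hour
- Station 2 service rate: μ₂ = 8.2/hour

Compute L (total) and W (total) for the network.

By Jackson's theorem, each station behaves as independent M/M/1.
Station 1: ρ₁ = 3.9/7.4 = 0.5270, L₁ = ρ₁/(1-ρ₁) = λ/(μ₁-λ) = 3.9/3.50 = 1.1143
Station 2: ρ₂ = 3.9/8.2 = 0.4756, L₂ = ρ₂/(1-ρ₂) = λ/(μ₂-λ) = 3.9/4.30 = 0.9070
Total: L = L₁ + L₂ = 1.1143 + 0.9070 = 2.0213
W = L/λ = 2.0213/3.9 = 0.5183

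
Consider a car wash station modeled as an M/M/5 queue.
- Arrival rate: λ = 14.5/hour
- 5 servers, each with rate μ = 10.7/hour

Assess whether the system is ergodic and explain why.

Stability requires ρ = λ/(cμ) < 1
ρ = 14.5/(5 × 10.7) = 14.5/53.50 = 0.2710
Since 0.2710 < 1, the system is STABLE.
The servers are busy 27.10% of the time.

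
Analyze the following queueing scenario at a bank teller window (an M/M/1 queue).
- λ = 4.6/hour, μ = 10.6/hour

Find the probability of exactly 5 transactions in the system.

ρ = λ/μ = 4.6/10.6 = 0.43396
P(n) = (1-ρ)ρⁿ
P(5) = (1-0.43396) × 0.43396^5
P(5) = 0.566040 × 0.0153904
P(5) = 0.008712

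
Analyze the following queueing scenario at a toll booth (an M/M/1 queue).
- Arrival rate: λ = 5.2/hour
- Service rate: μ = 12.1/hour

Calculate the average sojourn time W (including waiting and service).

First, compute utilization: ρ = λ/μ = 5.2/12.1 = 0.4298
For M/M/1: W = 1/(μ-λ)
W = 1/(12.1-5.2) = 1/6.90
W = 0.1449 hours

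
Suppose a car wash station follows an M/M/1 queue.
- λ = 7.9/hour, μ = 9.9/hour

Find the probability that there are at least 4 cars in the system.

ρ = λ/μ = 7.9/9.9 = 0.7980
P(N ≥ n) = ρⁿ
P(N ≥ 4) = 0.7980^4
P(N ≥ 4) = 0.4055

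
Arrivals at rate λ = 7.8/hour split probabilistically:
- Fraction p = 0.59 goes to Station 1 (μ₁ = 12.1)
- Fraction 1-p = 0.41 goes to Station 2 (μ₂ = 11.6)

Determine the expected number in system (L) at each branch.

Effective rates: λ₁ = 7.8×0.59 = 4.602, λ₂ = 7.8×0.41 = 3.198
Station 1: ρ₁ = 4.602/12.1 = 0.38033, L₁ = ρ₁/(1-ρ₁) = 0.38033/(1-0.38033) = 0.6138
Station 2: ρ₂ = 3.198/11.6 = 0.2757, L₂ = ρ₂/(1-ρ₂) = 0.2757/(1-0.2757) = 0.3806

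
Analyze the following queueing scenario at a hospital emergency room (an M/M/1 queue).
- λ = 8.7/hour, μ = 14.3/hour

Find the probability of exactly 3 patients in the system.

ρ = λ/μ = 8.7/14.3 = 0.6084
P(n) = (1-ρ)ρⁿ
P(3) = (1-0.6084) × 0.6084^3
P(3) = 0.3916 × 0.2252
P(3) = 0.08819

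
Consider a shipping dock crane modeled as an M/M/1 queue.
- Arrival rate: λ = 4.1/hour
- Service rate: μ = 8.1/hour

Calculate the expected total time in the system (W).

First, compute utilization: ρ = λ/μ = 4.1/8.1 = 0.5062
For M/M/1: W = 1/(μ-λ)
W = 1/(8.1-4.1) = 1/4.00
W = 0.2500 hours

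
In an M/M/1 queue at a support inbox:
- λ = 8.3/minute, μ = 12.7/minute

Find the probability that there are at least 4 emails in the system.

ρ = λ/μ = 8.3/12.7 = 0.6535
P(N ≥ n) = ρⁿ
P(N ≥ 4) = 0.6535^4
P(N ≥ 4) = 0.1824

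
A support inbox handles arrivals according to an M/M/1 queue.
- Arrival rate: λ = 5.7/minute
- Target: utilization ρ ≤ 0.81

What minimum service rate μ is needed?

ρ = λ/μ, so μ = λ/ρ
μ ≥ 5.7/0.81 = 7.0370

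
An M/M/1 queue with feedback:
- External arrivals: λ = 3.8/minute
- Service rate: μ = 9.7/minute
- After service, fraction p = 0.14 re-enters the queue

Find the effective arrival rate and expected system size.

Effective arrival rate: λ_eff = λ/(1-p) = 3.8/(1-0.14) = 3.8/0.86 = 4.4186
ρ = λ_eff/μ = 4.4186/9.7 = 0.45553
L = ρ/(1-ρ) = 0.45553/(1-0.45553) = 0.8366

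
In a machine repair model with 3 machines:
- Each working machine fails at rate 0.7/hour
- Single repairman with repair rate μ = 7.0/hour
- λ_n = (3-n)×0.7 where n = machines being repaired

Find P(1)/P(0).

P(1)/P(0) = ∏_{i=0}^{1-1} λ_i/μ_{i+1}
= (3-0)×0.7/7.0
= 0.3000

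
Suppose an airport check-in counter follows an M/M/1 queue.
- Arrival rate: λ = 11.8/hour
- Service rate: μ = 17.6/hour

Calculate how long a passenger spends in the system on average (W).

First, compute utilization: ρ = λ/μ = 11.8/17.6 = 0.6705
For M/M/1: W = 1/(μ-λ)
W = 1/(17.6-11.8) = 1/5.80
W = 0.1724 hours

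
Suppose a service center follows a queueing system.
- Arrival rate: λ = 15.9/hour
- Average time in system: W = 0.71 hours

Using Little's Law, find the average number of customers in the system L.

Little's Law: L = λW
L = 15.9 × 0.71 = 11.2890 customers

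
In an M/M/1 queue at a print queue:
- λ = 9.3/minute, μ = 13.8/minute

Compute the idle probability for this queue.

ρ = λ/μ = 9.3/13.8 = 0.6739
P(0) = 1 - ρ = 1 - 0.6739 = 0.3261
The server is idle 32.61% of the time.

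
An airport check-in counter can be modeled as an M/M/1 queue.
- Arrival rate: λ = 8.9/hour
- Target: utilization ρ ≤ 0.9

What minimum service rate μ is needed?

ρ = λ/μ, so μ = λ/ρ
μ ≥ 8.9/0.9 = 9.8889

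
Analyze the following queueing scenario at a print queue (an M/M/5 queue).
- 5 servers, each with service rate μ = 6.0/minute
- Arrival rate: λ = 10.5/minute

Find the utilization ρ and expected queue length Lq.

Traffic intensity: ρ = λ/(cμ) = 10.5/(5×6.0) = 0.3500
Since ρ = 0.3500 < 1, system is stable.
Offered load a = λ/μ = cρ = 10.5/6.0 = 1.7500
P₀ = [ Σₙ₌₀^4 aⁿ/n! + a^5/(5!(1-ρ)) ]⁻¹
Σ = a^0/0! + a^1/1! + a^2/2! + a^3/3! + a^4/4! = 1.00000 + 1.75000 + 1.53125 + 0.893229 + 0.390788 = 5.5653
a^5/(5!(1-ρ)) = 16.4131/(120 × 0.6500) = 0.2104
P₀ = 1/(5.5653 + 0.2104) = 0.1731
Lq = P₀·a^5·ρ / (5!(1-ρ)²) = 0.17314 × 16.4131 × 0.35000 / (120 × 0.42250) = 0.01962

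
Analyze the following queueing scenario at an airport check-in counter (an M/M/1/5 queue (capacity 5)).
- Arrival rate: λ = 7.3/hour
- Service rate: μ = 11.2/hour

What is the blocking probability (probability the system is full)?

ρ = λ/μ = 7.3/11.2 = 0.65179
P₀ = (1-ρ)/(1-ρ^(K+1)) = (1-0.65179)/(1-0.65179^6) = 0.3482/0.9233 = 0.3771
P_K = P₀×ρ^K = 0.377126 × 0.65179^5 = 0.377126 × 0.117636 = 0.04436
Blocking probability = 4.44%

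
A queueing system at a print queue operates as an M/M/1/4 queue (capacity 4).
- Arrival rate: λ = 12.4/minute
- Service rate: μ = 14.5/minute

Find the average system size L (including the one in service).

ρ = λ/μ = 12.4/14.5 = 0.85517
P₀ = (1-ρ)/(1-ρ^(K+1)) = (1-0.85517)/(1-0.85517^5) = 0.1448/0.5426 = 0.2669
P_K = P₀×ρ^K = 0.2669 × 0.85517^4 = 0.2669 × 0.5348 = 0.1427
L = ρ[1 - (K+1)ρ^K + Kρ^(K+1)] / [(1-ρ)(1-ρ^(K+1))]
L = 0.85517 × (1 - 5×0.5348227 + 4×0.4573643) / ((1 - 0.85517) × (1 - 0.4573643)) = 1.6904 jobs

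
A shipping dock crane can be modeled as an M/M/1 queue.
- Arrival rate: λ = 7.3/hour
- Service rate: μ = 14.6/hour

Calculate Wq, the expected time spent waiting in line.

First, compute utilization: ρ = λ/μ = 7.3/14.6 = 0.5000
For M/M/1: Wq = λ/(μ(μ-λ))
Wq = 7.3/(14.6 × (14.6-7.3))
Wq = 7.3/(14.6 × 7.30)
Wq = 0.06849 hours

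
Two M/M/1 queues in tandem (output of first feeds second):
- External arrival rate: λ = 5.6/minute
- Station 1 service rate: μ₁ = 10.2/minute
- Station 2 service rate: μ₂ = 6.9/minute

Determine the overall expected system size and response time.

By Jackson's theorem, each station behaves as independent M/M/1.
Station 1: ρ₁ = 5.6/10.2 = 0.5490, L₁ = ρ₁/(1-ρ₁) = λ/(μ₁-λ) = 5.6/4.60 = 1.2174
Station 2: ρ₂ = 5.6/6.9 = 0.8116, L₂ = ρ₂/(1-ρ₂) = λ/(μ₂-λ) = 5.6/1.30 = 4.3077
Total: L = L₁ + L₂ = 1.2174 + 4.3077 = 5.5251
W = L/λ = 5.5251/5.6 = 0.9866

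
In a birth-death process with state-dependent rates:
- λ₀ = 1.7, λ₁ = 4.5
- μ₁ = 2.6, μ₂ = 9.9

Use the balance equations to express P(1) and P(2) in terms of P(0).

Balance equations:
State 0: λ₀P₀ = μ₁P₁ → P₁ = (λ₀/μ₁)P₀ = (1.7/2.6)P₀ = 0.6538P₀
State 1: P₂ = (λ₀λ₁)/(μ₁μ₂)P₀ = (1.7×4.5)/(2.6×9.9)P₀ = 0.2972P₀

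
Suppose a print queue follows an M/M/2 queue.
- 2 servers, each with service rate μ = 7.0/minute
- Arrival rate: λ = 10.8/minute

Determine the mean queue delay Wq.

Traffic intensity: ρ = λ/(cμ) = 10.8/(2×7.0) = 0.7714
Since ρ = 0.7714 < 1, system is stable.
Offered load a = λ/μ = cρ = 10.8/7.0 = 1.5429
P₀ = [ Σₙ₌₀^1 aⁿ/n! + a^2/(2!(1-ρ)) ]⁻¹
Σ = a^0/0! + a^1/1! = 1.0000 + 1.5429 = 2.5429
a^2/(2!(1-ρ)) = 2.380408/(2 × 0.2285714) = 5.2071
P₀ = 1/(2.5429 + 5.2071) = 0.1290
Lq = P₀·a^2·ρ / (2!(1-ρ)²) = 0.12903 × 2.3804 × 0.77143 / (2 × 0.052245) = 2.2676
Wq = Lq/λ = 2.2676/10.8 = 0.2100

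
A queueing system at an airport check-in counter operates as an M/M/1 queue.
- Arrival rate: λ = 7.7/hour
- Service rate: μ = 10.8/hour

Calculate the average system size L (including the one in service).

ρ = λ/μ = 7.7/10.8 = 0.7130
For M/M/1: L = λ/(μ-λ)
L = 7.7/(10.8-7.7) = 7.7/3.10
L = 2.4839 passengers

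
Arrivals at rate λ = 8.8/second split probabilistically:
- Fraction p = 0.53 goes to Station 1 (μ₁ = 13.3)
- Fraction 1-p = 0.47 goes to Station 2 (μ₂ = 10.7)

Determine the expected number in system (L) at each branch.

Effective rates: λ₁ = 8.8×0.53 = 4.664, λ₂ = 8.8×0.47 = 4.136
Station 1: ρ₁ = 4.664/13.3 = 0.3507, L₁ = ρ₁/(1-ρ₁) = 0.3507/(1-0.3507) = 0.5401
Station 2: ρ₂ = 4.136/10.7 = 0.38654, L₂ = ρ₂/(1-ρ₂) = 0.38654/(1-0.38654) = 0.6301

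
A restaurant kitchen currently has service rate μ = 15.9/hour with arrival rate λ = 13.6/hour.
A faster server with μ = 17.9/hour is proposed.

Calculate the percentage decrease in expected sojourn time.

System 1: ρ₁ = 13.6/15.9 = 0.8553, W₁ = 1/(15.9-13.6) = 0.43478
System 2: ρ₂ = 13.6/17.9 = 0.7598, W₂ = 1/(17.9-13.6) = 0.23256
Improvement: (W₁-W₂)/W₁ = (0.43478-0.23256)/0.43478 = 46.51%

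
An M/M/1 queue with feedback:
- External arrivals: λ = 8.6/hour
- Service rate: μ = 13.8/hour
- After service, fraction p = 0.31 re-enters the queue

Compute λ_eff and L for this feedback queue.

Effective arrival rate: λ_eff = λ/(1-p) = 8.6/(1-0.31) = 8.6/0.69 = 12.463768
ρ = λ_eff/μ = 12.463768/13.8 = 0.9031716
L = ρ/(1-ρ) = 0.9031716/(1-0.9031716) = 9.3275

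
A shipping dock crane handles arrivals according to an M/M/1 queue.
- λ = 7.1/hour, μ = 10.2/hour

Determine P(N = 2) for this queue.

ρ = λ/μ = 7.1/10.2 = 0.6961
P(n) = (1-ρ)ρⁿ
P(2) = (1-0.6961) × 0.6961^2
P(2) = 0.3039 × 0.4846
P(2) = 0.1473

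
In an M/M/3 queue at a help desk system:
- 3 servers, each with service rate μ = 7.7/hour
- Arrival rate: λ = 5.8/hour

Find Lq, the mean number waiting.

Traffic intensity: ρ = λ/(cμ) = 5.8/(3×7.7) = 0.2511
Since ρ = 0.2511 < 1, system is stable.
Offered load a = λ/μ = cρ = 5.8/7.7 = 0.7532
P₀ = [ Σₙ₌₀^2 aⁿ/n! + a^3/(3!(1-ρ)) ]⁻¹
Σ = a^0/0! + a^1/1! + a^2/2! = 1.0000 + 0.7532 + 0.2837 = 2.0369
a^3/(3!(1-ρ)) = 0.42738/(6 × 0.74892) = 0.09511
P₀ = 1/(2.0369 + 0.09511) = 0.4690
Lq = P₀·a^3·ρ / (3!(1-ρ)²) = 0.4690 × 0.4274 × 0.2511 / (6 × 0.5609) = 0.01496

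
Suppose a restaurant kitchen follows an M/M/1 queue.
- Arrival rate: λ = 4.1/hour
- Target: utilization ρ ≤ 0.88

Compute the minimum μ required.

ρ = λ/μ, so μ = λ/ρ
μ ≥ 4.1/0.88 = 4.6591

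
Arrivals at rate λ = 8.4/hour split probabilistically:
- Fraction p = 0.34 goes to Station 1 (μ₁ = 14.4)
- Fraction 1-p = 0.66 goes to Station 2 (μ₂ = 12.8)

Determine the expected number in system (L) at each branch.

Effective rates: λ₁ = 8.4×0.34 = 2.856, λ₂ = 8.4×0.66 = 5.544
Station 1: ρ₁ = 2.856/14.4 = 0.19833, L₁ = ρ₁/(1-ρ₁) = 0.19833/(1-0.19833) = 0.2474
Station 2: ρ₂ = 5.544/12.8 = 0.433125, L₂ = ρ₂/(1-ρ₂) = 0.433125/(1-0.433125) = 0.7641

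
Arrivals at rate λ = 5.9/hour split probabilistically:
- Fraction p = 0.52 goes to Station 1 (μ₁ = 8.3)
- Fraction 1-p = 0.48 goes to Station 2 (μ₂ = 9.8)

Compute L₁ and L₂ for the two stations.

Effective rates: λ₁ = 5.9×0.52 = 3.068, λ₂ = 5.9×0.48 = 2.832
Station 1: ρ₁ = 3.068/8.3 = 0.36964, L₁ = ρ₁/(1-ρ₁) = 0.36964/(1-0.36964) = 0.5864
Station 2: ρ₂ = 2.832/9.8 = 0.28898, L₂ = ρ₂/(1-ρ₂) = 0.28898/(1-0.28898) = 0.4064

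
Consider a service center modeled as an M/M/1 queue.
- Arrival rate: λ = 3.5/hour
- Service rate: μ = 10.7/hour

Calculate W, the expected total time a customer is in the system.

First, compute utilization: ρ = λ/μ = 3.5/10.7 = 0.3271
For M/M/1: W = 1/(μ-λ)
W = 1/(10.7-3.5) = 1/7.20
W = 0.1389 hours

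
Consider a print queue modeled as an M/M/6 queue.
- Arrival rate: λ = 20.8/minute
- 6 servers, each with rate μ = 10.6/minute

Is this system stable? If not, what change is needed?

Stability requires ρ = λ/(cμ) < 1
ρ = 20.8/(6 × 10.6) = 20.8/63.60 = 0.3270
Since 0.3270 < 1, the system is STABLE.
The servers are busy 32.70% of the time.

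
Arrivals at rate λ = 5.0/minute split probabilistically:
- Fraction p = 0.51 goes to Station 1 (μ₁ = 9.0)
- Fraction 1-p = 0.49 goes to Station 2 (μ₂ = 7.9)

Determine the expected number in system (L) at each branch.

Effective rates: λ₁ = 5.0×0.51 = 2.55, λ₂ = 5.0×0.49 = 2.45
Station 1: ρ₁ = 2.55/9.0 = 0.2833, L₁ = ρ₁/(1-ρ₁) = 0.2833/(1-0.2833) = 0.3953
Station 2: ρ₂ = 2.45/7.9 = 0.3101, L₂ = ρ₂/(1-ρ₂) = 0.3101/(1-0.3101) = 0.4495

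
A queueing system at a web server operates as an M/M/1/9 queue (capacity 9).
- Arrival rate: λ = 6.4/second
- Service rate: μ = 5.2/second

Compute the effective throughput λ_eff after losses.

ρ = λ/μ = 6.4/5.2 = 1.23077
P₀ = (1-ρ)/(1-ρ^(K+1)) = (1-1.23077)/(1-1.23077^10) = -0.23077/-6.9757 = 0.03308
P_K = P₀×ρ^K = 0.03308 × 1.23077^9 = 0.03308 × 6.4803 = 0.2144
λ_eff = λ(1-P_K) = 6.4 × (1 - 0.21438) = 6.4 × 0.78562 = 5.0280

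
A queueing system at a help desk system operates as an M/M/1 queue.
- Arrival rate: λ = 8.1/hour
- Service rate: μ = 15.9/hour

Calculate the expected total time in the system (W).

First, compute utilization: ρ = λ/μ = 8.1/15.9 = 0.5094
For M/M/1: W = 1/(μ-λ)
W = 1/(15.9-8.1) = 1/7.80
W = 0.1282 hours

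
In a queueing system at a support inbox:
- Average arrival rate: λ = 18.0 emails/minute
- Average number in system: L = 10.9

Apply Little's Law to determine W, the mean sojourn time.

Little's Law: L = λW, so W = L/λ
W = 10.9/18.0 = 0.6056 minutes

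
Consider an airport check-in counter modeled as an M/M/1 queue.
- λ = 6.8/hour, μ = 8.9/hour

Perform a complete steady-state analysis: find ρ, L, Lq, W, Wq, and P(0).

Step 1: ρ = λ/μ = 6.8/8.9 = 0.7640
Step 2: L = λ/(μ-λ) = 6.8/2.10 = 3.2381
Step 3: Lq = λ²/(μ(μ-λ)) = 46.24/(8.9×2.10) = 2.4741
Step 4: W = 1/(μ-λ) = 1/2.10 = 0.47619
Step 5: Wq = λ/(μ(μ-λ)) = 6.8/(8.9×2.10) = 0.3638
Step 6: P(0) = 1-ρ = 0.2360
Verify: L = λW = 6.8×0.47619 = 3.2381 ✔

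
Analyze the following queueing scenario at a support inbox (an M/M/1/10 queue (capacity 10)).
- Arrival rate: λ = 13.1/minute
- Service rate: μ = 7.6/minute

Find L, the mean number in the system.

ρ = λ/μ = 13.1/7.6 = 1.7237
P₀ = (1-ρ)/(1-ρ^(K+1)) = (1-1.7237)/(1-1.7237^11) = -0.7237/-398.0970 = 0.001818
P_K = P₀×ρ^K = 0.001818 × 1.7237^10 = 0.001818 × 231.5351 = 0.4209
L = ρ[1 - (K+1)ρ^K + Kρ^(K+1)] / [(1-ρ)(1-ρ^(K+1))]
L = 1.7237 × (1 - 11×231.5351 + 10×399.0970) / ((1 - 1.7237) × (1 - 399.0970)) = 8.6458 emails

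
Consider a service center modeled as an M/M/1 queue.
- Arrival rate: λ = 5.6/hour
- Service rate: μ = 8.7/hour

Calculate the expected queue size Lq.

ρ = λ/μ = 5.6/8.7 = 0.6437
For M/M/1: Lq = λ²/(μ(μ-λ))
Lq = 31.36/(8.7 × 3.10)
Lq = 1.1628 customers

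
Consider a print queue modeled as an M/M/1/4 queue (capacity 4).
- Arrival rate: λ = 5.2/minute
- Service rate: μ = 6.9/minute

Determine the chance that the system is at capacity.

ρ = λ/μ = 5.2/6.9 = 0.75362
P₀ = (1-ρ)/(1-ρ^(K+1)) = (1-0.75362)/(1-0.75362^5) = 0.2464/0.7569 = 0.3255
P_K = P₀×ρ^K = 0.3255 × 0.75362^4 = 0.3255 × 0.3226 = 0.1050
Blocking probability = 10.50%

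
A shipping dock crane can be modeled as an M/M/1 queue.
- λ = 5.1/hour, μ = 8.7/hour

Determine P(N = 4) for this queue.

ρ = λ/μ = 5.1/8.7 = 0.5862
P(n) = (1-ρ)ρⁿ
P(4) = (1-0.5862) × 0.5862^4
P(4) = 0.41380 × 0.11808
P(4) = 0.04886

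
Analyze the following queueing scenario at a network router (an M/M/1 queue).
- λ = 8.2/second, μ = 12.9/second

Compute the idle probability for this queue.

ρ = λ/μ = 8.2/12.9 = 0.6357
P(0) = 1 - ρ = 1 - 0.6357 = 0.3643
The server is idle 36.43% of the time.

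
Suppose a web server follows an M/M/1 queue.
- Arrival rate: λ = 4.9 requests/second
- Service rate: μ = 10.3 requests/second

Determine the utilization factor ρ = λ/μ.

Server utilization: ρ = λ/μ
ρ = 4.9/10.3 = 0.4757
The server is busy 47.57% of the time.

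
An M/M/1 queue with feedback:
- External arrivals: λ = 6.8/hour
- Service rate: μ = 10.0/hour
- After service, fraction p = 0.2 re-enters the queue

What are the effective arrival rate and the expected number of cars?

Effective arrival rate: λ_eff = λ/(1-p) = 6.8/(1-0.2) = 6.8/0.80 = 8.5000
ρ = λ_eff/μ = 8.5000/10.0 = 0.8500
L = ρ/(1-ρ) = 0.8500/(1-0.8500) = 5.6667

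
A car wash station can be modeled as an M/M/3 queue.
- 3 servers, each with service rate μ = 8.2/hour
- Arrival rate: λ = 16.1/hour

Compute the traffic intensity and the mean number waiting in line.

Traffic intensity: ρ = λ/(cμ) = 16.1/(3×8.2) = 0.6545
Since ρ = 0.6545 < 1, system is stable.
Offered load a = λ/μ = cρ = 16.1/8.2 = 1.9634
P₀ = [ Σₙ₌₀^2 aⁿ/n! + a^3/(3!(1-ρ)) ]⁻¹
Σ = a^0/0! + a^1/1! + a^2/2! = 1.0000 + 1.9634 + 1.9275 = 4.8909
a^3/(3!(1-ρ)) = 7.5690/(6 × 0.34553) = 3.6509
P₀ = 1/(4.8909 + 3.6509) = 0.1171
Lq = P₀·a^3·ρ / (3!(1-ρ)²) = 0.11707 × 7.5690 × 0.65447 / (6 × 0.11939) = 0.8096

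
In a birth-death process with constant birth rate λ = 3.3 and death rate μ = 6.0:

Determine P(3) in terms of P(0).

For constant rates: P(n)/P(0) = (λ/μ)^n
P(3)/P(0) = (3.3/6.0)^3 = 0.5500^3 = 0.1664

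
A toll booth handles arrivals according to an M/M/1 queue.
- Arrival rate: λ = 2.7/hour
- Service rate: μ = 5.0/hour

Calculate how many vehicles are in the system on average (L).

ρ = λ/μ = 2.7/5.0 = 0.5400
For M/M/1: L = λ/(μ-λ)
L = 2.7/(5.0-2.7) = 2.7/2.30
L = 1.1739 vehicles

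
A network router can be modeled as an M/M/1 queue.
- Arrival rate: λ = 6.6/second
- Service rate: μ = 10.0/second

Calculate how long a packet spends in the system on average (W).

First, compute utilization: ρ = λ/μ = 6.6/10.0 = 0.6600
For M/M/1: W = 1/(μ-λ)
W = 1/(10.0-6.6) = 1/3.40
W = 0.2941 seconds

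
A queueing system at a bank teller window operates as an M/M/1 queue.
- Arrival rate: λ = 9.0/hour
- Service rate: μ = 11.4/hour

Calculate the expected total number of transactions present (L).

ρ = λ/μ = 9.0/11.4 = 0.7895
For M/M/1: L = λ/(μ-λ)
L = 9.0/(11.4-9.0) = 9.0/2.40
L = 3.7500 transactions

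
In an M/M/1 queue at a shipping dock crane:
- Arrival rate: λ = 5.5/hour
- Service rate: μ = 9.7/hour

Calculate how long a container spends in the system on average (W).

First, compute utilization: ρ = λ/μ = 5.5/9.7 = 0.5670
For M/M/1: W = 1/(μ-λ)
W = 1/(9.7-5.5) = 1/4.20
W = 0.2381 hours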